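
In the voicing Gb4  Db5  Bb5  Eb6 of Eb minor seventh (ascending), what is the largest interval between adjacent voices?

Adjacent intervals: Gb4→Db5 = perfect fifth; Db5→Bb5 = major sixth; Bb5→Eb6 = perfect fourth.
The largest is Db5 to Bb5, a major sixth (9 semitones).

M6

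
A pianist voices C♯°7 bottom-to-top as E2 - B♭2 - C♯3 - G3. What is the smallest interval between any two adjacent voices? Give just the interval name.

Adjacent intervals: E2→B♭2 = diminished fifth; B♭2→C♯3 = augmented second; C♯3→G3 = diminished fifth.
The smallest is B♭2 to C♯3, an augmented second (3 semitones).

augmented second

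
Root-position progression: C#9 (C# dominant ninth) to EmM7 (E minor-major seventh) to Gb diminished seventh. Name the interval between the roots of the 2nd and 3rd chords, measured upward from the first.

The roots are E and Gb.
E up to Gb is 2 semitones, a whole step narrower than a major third, so the interval is diminished.

diminished third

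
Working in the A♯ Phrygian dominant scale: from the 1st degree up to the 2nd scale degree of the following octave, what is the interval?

A♯ phrygian dominant: A♯ B C𝄪 D♯ E♯ F♯ G♯.
The 1st degree is A♯ and the 2nd scale degree (up an octave) is B.
A♯ up to B is 13 semitones, a half step narrower than a major ninth, so the interval is minor.

minor 9th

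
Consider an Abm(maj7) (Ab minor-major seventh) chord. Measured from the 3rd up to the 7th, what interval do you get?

The chord tones of AbmM7 are Ab Cb Eb G.
The 3rd is Cb and the 7th is G.
5 letter names make it a fifth; at 8 semitones (a half step wider than perfect) the quality is augmented.

A5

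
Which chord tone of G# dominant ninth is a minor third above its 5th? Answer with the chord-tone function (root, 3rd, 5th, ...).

G#9: G#, B#, D#, F#, A#.
The 5th is D#. A minor third above D# is F#.
F# is the chord's 7th.

7th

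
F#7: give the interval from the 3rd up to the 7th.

F#7 (F# dominant seventh): F#–A#–C#–E.
3rd = A#; 7th = E.
A# up to E is 6 semitones, a half step narrower than a perfect fifth, so the interval is diminished.
That tritone between 3rd and 7th is what gives the dominant seventh its pull toward resolution.

d5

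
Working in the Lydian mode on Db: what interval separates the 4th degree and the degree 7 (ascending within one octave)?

perfect fourth

Db lydian: Db Eb F G Ab Bb C.
4th degree = G; 7th degree = C.
G up to C spans 4 letter names and 5 semitones — a perfect fourth.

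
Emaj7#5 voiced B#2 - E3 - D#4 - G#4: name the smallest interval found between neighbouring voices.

d4

Adjacent intervals: B#2→E3 = diminished fourth; E3→D#4 = major seventh; D#4→G#4 = perfect fourth.
The smallest is B#2 to E3, a diminished fourth (4 semitones).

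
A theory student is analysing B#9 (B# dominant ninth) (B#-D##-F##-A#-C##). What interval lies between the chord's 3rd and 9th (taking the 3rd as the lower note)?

minor seventh

So we need the interval from D## up to C##.
7 letter names make it a seventh; at 10 semitones (a half step narrower than major) the quality is minor.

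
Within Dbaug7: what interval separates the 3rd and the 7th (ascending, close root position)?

diminished fifth

The chord tones of Db augmented seventh are Db F A Cb.
3rd = F; 7th = Cb.
5 letter names make it a fifth; at 6 semitones (a half step narrower than perfect) the quality is diminished.
That tritone between 3rd and 7th is what gives the dominant seventh its pull toward resolution.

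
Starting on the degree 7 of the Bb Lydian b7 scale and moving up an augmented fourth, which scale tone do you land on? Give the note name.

D

The scale is Bb C D E F G Ab.
The degree 7 is Ab; an augmented fourth above that is D — scale degree 3.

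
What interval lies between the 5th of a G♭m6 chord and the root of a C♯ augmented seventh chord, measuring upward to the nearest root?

augmented seventh

G♭m6 has D♭ as its 5th, and C♯ augmented seventh has C♯ as its root.
D♭ up to C♯ is 12 semitones, a half step wider than a major seventh, so the interval is augmented.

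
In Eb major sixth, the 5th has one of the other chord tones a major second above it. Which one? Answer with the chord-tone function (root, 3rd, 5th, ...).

Spelling the chord: Eb, G, Bb, C.
The 5th is Bb. A major second above Bb is C.
C is the chord's 6th.

6th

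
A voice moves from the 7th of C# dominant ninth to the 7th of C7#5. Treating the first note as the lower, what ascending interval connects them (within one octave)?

d8

The 7th of C# dominant ninth is B; the 7th of C7#5 is Bb.
B up to Bb is 11 semitones, a half step narrower than a perfect octave, so the interval is diminished.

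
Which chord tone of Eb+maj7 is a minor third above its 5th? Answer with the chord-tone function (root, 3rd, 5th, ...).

Eb augmented major seventh is spelled Eb-G-B-D.
The 5th is B. A minor third above B is D.
D is the chord's 7th.

7th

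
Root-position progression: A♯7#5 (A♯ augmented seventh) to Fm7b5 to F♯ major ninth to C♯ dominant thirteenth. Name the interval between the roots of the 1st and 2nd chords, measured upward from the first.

diminished sixth

The roots are A♯ and F.
6 letter names make it a sixth; at 7 semitones (a whole step narrower than major) the quality is diminished.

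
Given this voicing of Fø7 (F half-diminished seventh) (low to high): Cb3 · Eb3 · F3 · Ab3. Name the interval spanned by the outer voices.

major 6th

The outer voices are Cb3 and Ab3.
Cb up to Ab spans 6 letter names and 9 semitones — a major sixth.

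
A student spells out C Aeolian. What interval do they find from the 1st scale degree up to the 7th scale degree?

minor seventh

Spelling C Aeolian: C D Eb F G Ab Bb.
1st scale degree = C; 7th scale degree = Bb.
From C to Bb: 10 semitones over a seventh = minor.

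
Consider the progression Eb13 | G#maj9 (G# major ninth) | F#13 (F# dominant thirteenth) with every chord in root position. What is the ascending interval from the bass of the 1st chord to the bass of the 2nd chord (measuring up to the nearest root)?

augmented 3rd

The roots are Eb and G#.
3 letter names make it a third; at 5 semitones (a half step wider than major) the quality is augmented.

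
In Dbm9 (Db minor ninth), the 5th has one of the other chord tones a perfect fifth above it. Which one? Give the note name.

Db minor ninth is spelled Db–Fb–Ab–Cb–Eb.
The 5th is Ab. A perfect fifth above Ab is Eb.
Eb is the chord's 9th.

Eb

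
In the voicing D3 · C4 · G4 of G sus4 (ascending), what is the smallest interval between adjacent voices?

Adjacent intervals: D3→C4 = minor seventh; C4→G4 = perfect fifth.
The smallest is C4 to G4, a perfect fifth (7 semitones).

perfect fifth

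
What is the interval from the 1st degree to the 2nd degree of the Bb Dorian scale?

major second

Spelling the Bb Dorian scale: Bb C Db Eb F G Ab.
That puts Bb below C.
From Bb to C is 2 semitones, exactly the major second.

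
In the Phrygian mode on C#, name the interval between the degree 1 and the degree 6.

minor sixth

Spelling the Phrygian mode on C#: C# D E F# G# A B.
The degree 1 is C# and the 6th degree is A.
C# up to A is 8 semitones, a half step narrower than a major sixth, so the interval is minor.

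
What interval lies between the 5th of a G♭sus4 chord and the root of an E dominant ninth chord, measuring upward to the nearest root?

The 5th of G♭sus4 is D♭; the root of E dominant ninth is E.
From D♭ to E: 3 semitones over a second = augmented.

augmented 2nd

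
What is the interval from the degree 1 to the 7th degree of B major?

major seventh

B major: B C# D# E F# G# A#.
So we need the interval from B up to A#.
B up to A# spans 7 letter names and 11 semitones — a major seventh.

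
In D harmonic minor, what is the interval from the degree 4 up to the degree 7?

A4

The scale runs D E F G A B♭ C♯.
So we need the interval from G up to C♯.
4 letter names make it a fourth; at 6 semitones (a half step wider than perfect) the quality is augmented.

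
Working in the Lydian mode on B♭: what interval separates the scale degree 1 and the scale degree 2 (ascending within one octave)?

major 2nd

The scale runs B♭ C D E F G A.
That puts B♭ below C.
From B♭ to C is 2 semitones, exactly the major second.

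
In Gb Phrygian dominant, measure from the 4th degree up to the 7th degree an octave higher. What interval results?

perfect eleventh

Spelling Gb Phrygian dominant: Gb Abb Bb Cb Db Ebb Fb.
So we need the interval from Cb up to Fb.
Counting 11 letters and 17 half steps from Cb gives a perfect eleventh.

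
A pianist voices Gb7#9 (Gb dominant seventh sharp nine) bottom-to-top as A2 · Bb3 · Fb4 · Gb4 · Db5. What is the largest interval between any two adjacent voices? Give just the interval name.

minor ninth

Adjacent intervals: A2→Bb3 = minor ninth; Bb3→Fb4 = diminished fifth; Fb4→Gb4 = major second; Gb4→Db5 = perfect fifth.
The largest is A2 to Bb3, a minor ninth (13 semitones).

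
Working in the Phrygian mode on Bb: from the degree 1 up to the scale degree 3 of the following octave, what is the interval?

Bb phrygian: Bb Cb Db Eb F Gb Ab.
Degree 1 = Bb; 3rd degree (up an octave) = Db.
10 letter names make it a tenth; at 15 semitones (a half step narrower than major) the quality is minor.

m10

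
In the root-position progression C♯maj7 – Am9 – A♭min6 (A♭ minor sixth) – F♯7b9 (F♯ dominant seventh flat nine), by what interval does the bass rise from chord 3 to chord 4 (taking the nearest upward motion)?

augmented sixth

The roots are A♭ and F♯.
6 letter names make it a sixth; at 10 semitones (a half step wider than major) the quality is augmented.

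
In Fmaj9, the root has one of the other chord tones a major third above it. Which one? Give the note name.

F major ninth is spelled F–A–C–E–G.
The root is F. A major third above F is A.
A is the chord's 3rd.

A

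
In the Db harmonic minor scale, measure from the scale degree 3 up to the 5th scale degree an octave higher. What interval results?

major 10th

Db harmonic minor: Db Eb Fb Gb Ab Bbb C.
So we need the interval from Fb up to Ab.
Fb up to Ab spans 10 letter names and 16 semitones — a major tenth.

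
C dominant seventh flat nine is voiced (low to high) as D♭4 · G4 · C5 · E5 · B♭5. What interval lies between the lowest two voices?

augmented fourth

Those voices are D♭4 and G4.
From D♭ to G: 6 semitones over a fourth = augmented.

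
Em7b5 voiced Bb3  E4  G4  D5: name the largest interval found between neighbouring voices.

perfect 5th

Adjacent intervals: Bb3→E4 = augmented fourth; E4→G4 = minor third; G4→D5 = perfect fifth.
The largest is G4 to D5, a perfect fifth (7 semitones).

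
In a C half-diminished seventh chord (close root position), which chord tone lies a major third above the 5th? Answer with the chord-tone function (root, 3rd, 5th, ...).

The chord tones of Cø are C, Eb, Gb, Bb.
The 5th is Gb. A major third above Gb is Bb.
Bb is the chord's 7th.

7th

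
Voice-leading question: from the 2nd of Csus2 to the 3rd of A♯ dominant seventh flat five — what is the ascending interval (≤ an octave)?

augmented seventh

Csus2 has D as its 2nd, and A♯ dominant seventh flat five has C𝄪 as its 3rd.
D up to C𝄪 is 12 semitones, a half step wider than a major seventh, so the interval is augmented.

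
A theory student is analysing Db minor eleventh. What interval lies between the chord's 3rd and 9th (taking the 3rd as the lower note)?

Spelling the chord: Db–Fb–Ab–Cb–Eb–Gb.
That puts Fb below Eb.
Fb up to Eb spans 7 letter names and 11 semitones — a major seventh.

major 7th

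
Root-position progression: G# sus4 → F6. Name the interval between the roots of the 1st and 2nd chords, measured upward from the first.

d7

The roots are G# and F.
G# up to F is 9 semitones, a whole step narrower than a major seventh, so the interval is diminished.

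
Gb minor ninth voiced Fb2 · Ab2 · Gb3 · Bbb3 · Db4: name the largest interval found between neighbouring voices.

Adjacent intervals: Fb2→Ab2 = major third; Ab2→Gb3 = minor seventh; Gb3→Bbb3 = minor third; Bbb3→Db4 = major third.
The largest is Ab2 to Gb3, a minor seventh (10 semitones).

m7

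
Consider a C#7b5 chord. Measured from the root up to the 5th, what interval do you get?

diminished fifth

Spelling the chord: C#-E#-G-B.
That puts C# below G.
C# up to G is 6 semitones, a half step narrower than a perfect fifth, so the interval is diminished.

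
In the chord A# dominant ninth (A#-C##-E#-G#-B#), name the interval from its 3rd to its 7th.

That puts C## below G#.
From C## to G#: 6 semitones over a fifth = diminished.

diminished fifth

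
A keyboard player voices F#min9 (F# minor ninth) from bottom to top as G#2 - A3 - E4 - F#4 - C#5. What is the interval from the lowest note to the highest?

The outer voices are G#2 and C#5.
G# up to C# spans 18 letter names and 29 semitones — a perfect 18th.

perfect 18th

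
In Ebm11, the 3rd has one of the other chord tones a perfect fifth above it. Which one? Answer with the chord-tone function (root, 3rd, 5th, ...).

7th

Ebm11 is spelled Eb Gb Bb Db F Ab.
The 3rd is Gb. A perfect fifth above Gb is Db.
Db is the chord's 7th.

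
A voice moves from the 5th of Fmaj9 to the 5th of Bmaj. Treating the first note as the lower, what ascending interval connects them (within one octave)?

The 5th of Fmaj9 is C; the 5th of Bmaj is F#.
C up to F# is 6 semitones, a half step wider than a perfect fourth, so the interval is augmented.

augmented fourth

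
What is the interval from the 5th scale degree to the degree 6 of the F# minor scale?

The scale runs F# G# A B C# D E.
The 5th scale degree is C# and the scale degree 6 is D.
From C# to D: 1 semitone over a second = minor.

m2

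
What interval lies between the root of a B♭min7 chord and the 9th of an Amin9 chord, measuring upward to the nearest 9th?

augmented 1st

B♭min7 has B♭ as its root, and Amin9 has B as its 9th.
1 letter names make it a unison; at 1 semitone (a half step wider than perfect) the quality is augmented.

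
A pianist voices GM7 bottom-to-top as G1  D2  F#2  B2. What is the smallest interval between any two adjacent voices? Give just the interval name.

M3

Adjacent intervals: G1→D2 = perfect fifth; D2→F#2 = major third; F#2→B2 = perfect fourth.
The smallest is D2 to F#2, a major third (4 semitones).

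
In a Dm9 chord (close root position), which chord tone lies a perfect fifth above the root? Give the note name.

The chord tones of Dm9 (D minor ninth) are D, F, A, C, E.
The root is D. A perfect fifth above D is A.
A is the chord's 5th.

A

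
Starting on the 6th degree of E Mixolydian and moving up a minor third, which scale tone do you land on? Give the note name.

E

The scale is E F# G# A B C# D.
The 6th degree is C#; a minor third above that is E — scale degree 1.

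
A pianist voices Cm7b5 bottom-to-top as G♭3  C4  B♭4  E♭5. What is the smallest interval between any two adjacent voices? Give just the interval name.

perfect 4th

Adjacent intervals: G♭3→C4 = augmented fourth; C4→B♭4 = minor seventh; B♭4→E♭5 = perfect fourth.
The smallest is B♭4 to E♭5, a perfect fourth (5 semitones).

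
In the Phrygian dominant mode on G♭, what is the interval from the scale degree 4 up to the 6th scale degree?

Spelling the Phrygian dominant mode on G♭: G♭ A𝄫 B♭ C♭ D♭ E𝄫 F♭.
The scale degree 4 is C♭ and the 6th scale degree is E𝄫.
C♭ up to E𝄫 is 3 semitones, a half step narrower than a major third, so the interval is minor.

minor 3rd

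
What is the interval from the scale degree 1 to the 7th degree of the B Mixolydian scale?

Spelling the B Mixolydian scale: B C♯ D♯ E F♯ G♯ A.
So we need the interval from B up to A.
B up to A is 10 semitones, a half step narrower than a major seventh, so the interval is minor.

minor 7th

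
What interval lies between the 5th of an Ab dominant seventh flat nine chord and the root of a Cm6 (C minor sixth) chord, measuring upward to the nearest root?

The 5th of Ab dominant seventh flat nine is Eb; the root of Cm6 (C minor sixth) is C.
Counting 6 letters and 9 half steps from Eb gives a major sixth.

major sixth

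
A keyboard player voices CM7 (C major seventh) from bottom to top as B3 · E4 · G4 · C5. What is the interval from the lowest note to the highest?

The outer voices are B3 and C5.
B up to C is 13 semitones, a half step narrower than a major ninth, so the interval is minor.

minor ninth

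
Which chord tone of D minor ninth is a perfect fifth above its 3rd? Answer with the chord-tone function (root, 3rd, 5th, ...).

7th

Spelling the chord: D-F-A-C-E.
The 3rd is F. A perfect fifth above F is C.
C is the chord's 7th.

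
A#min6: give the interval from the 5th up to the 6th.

A#m6 (A# minor sixth) is spelled A#, C#, E#, F##.
So we need the interval from E# up to F##.
Counting 2 letters and 2 half steps from E# gives a major second.

major second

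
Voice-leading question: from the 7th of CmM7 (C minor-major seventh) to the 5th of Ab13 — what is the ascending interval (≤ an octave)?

diminished fourth

The 7th of CmM7 (C minor-major seventh) is B; the 5th of Ab13 is Eb.
B up to Eb is 4 semitones, a half step narrower than a perfect fourth, so the interval is diminished.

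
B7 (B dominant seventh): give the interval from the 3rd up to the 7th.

diminished fifth

The chord tones of B7 are B D# F# A.
That puts D# below A.
5 letter names make it a fifth; at 6 semitones (a half step narrower than perfect) the quality is diminished.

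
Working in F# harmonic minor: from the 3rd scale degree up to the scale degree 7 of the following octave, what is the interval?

Spelling F# harmonic minor: F# G# A B C# D E#.
That puts A below E#.
From A to E#: 20 semitones over a twelfth = augmented.

augmented 12th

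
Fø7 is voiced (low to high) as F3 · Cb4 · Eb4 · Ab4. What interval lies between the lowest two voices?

d5

Those voices are F3 and Cb4.
5 letter names make it a fifth; at 6 semitones (a half step narrower than perfect) the quality is diminished.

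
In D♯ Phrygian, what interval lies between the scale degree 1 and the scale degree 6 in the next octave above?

m13

The scale runs D♯ E F♯ G♯ A♯ B C♯.
So we need the interval from D♯ up to B.
13 letter names make it a thirteenth; at 20 semitones (a half step narrower than major) the quality is minor.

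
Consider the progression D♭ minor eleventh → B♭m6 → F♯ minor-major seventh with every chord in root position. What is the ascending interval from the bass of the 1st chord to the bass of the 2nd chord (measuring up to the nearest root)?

M6

The roots are D♭ and B♭.
Counting 6 letters and 9 half steps from D♭ gives a major sixth.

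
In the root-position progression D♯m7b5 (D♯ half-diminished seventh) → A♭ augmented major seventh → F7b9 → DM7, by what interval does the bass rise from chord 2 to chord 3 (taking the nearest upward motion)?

M6

The roots are A♭ and F.
From A♭ to F is 9 semitones, exactly the major sixth.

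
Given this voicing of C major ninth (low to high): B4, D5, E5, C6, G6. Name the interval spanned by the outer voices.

minor thirteenth

The outer voices are B4 and G6.
From B to G: 20 semitones over a thirteenth = minor.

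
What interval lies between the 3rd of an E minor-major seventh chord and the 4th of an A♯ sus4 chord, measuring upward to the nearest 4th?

E minor-major seventh has G as its 3rd, and A♯ sus4 has D♯ as its 4th.
G up to D♯ is 8 semitones, a half step wider than a perfect fifth, so the interval is augmented.

augmented fifth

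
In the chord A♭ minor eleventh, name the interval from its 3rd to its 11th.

major ninth

A♭m11 (A♭ minor eleventh) is spelled A♭ C♭ E♭ G♭ B♭ D♭.
That puts C♭ below D♭.
C♭ up to D♭ spans 9 letter names and 14 semitones — a major ninth.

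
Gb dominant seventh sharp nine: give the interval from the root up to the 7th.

minor seventh

Gb7#9 (Gb dominant seventh sharp nine) is spelled Gb-Bb-Db-Fb-A.
So we need the interval from Gb up to Fb.
7 letter names make it a seventh; at 10 semitones (a half step narrower than major) the quality is minor.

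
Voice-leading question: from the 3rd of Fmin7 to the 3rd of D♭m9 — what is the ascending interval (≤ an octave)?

The 3rd of Fmin7 is A♭; the 3rd of D♭m9 is F♭.
From A♭ to F♭: 8 semitones over a sixth = minor.

minor 6th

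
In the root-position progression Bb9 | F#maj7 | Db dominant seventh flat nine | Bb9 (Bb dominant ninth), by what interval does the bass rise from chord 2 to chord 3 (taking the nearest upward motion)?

diminished sixth

The roots are F# and Db.
F# up to Db is 7 semitones, a whole step narrower than a major sixth, so the interval is diminished.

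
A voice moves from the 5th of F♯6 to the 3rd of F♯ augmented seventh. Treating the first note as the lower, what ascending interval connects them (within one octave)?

M6

F♯6 has C♯ as its 5th, and F♯ augmented seventh has A♯ as its 3rd.
From C♯ to A♯ is 9 semitones, exactly the major sixth.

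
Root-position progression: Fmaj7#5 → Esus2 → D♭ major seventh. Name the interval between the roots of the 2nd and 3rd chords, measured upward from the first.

diminished 7th

The roots are E and D♭.
E up to D♭ is 9 semitones, a whole step narrower than a major seventh, so the interval is diminished.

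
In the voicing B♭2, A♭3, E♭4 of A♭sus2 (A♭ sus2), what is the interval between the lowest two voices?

Those voices are B♭2 and A♭3.
From B♭ to A♭: 10 semitones over a seventh = minor.

minor 7th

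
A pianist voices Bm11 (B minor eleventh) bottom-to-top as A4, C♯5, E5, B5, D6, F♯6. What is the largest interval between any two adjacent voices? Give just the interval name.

perfect 5th

Adjacent intervals: A4→C♯5 = major third; C♯5→E5 = minor third; E5→B5 = perfect fifth; B5→D6 = minor third; D6→F♯6 = major third.
The largest is E5 to B5, a perfect fifth (7 semitones).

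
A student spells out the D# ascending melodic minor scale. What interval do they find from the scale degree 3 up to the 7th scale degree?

Spelling the D# ascending melodic minor scale: D# E# F# G# A# B# C##.
Scale degree 3 = F#; scale degree 7 = C##.
5 letter names make it a fifth; at 8 semitones (a half step wider than perfect) the quality is augmented.

augmented 5th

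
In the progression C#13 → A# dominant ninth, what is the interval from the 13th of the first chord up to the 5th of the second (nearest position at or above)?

perfect fifth

The 13th of C#13 is A#; the 5th of A# dominant ninth is E#.
Counting 5 letters and 7 half steps from A# gives a perfect fifth.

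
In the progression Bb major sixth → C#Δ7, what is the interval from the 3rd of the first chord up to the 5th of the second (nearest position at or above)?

The 3rd of Bb major sixth is D; the 5th of C#Δ7 is G#.
4 letter names make it a fourth; at 6 semitones (a half step wider than perfect) the quality is augmented.

augmented fourth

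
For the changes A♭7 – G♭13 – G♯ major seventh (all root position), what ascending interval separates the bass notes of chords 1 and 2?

minor seventh

The roots are A♭ and G♭.
From A♭ to G♭: 10 semitones over a seventh = minor.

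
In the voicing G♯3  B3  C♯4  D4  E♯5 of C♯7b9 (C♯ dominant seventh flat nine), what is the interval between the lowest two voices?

Those voices are G♯3 and B3.
3 letter names make it a third; at 3 semitones (a half step narrower than major) the quality is minor.

minor third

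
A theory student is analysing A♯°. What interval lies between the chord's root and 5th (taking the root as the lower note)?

A♯ diminished: A♯–C♯–E.
The root is A♯ and the 5th is E.
A♯ up to E is 6 semitones, a half step narrower than a perfect fifth, so the interval is diminished.

diminished 5th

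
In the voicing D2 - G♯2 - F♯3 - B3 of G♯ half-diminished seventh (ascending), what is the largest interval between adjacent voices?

minor 7th

Adjacent intervals: D2→G♯2 = augmented fourth; G♯2→F♯3 = minor seventh; F♯3→B3 = perfect fourth.
The largest is G♯2 to F♯3, a minor seventh (10 semitones).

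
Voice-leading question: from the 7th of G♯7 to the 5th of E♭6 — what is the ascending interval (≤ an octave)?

The 7th of G♯7 is F♯; the 5th of E♭6 is B♭.
F♯ up to B♭ is 4 semitones, a half step narrower than a perfect fourth, so the interval is diminished.

diminished fourth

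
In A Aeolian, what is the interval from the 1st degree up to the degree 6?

minor 6th

The scale runs A B C D E F G.
The 1st degree is A and the 6th scale degree is F.
From A to F: 8 semitones over a sixth = minor.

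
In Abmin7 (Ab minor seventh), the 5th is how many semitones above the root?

Spelling the chord: Ab–Cb–Eb–Gb.
Ab to Eb is a perfect fifth: 7 semitones.

7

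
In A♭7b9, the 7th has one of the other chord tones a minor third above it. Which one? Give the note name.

Bbb

A♭ dominant seventh flat nine is spelled A♭-C-E♭-G♭-B𝄫.
The 7th is G♭. A minor third above G♭ is B𝄫.
B𝄫 is the chord's 9th.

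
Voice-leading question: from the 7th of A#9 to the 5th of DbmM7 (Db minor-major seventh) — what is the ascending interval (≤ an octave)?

A#9 has G# as its 7th, and DbmM7 (Db minor-major seventh) has Ab as its 5th.
From G# to Ab: 0 semitones over a second = diminished.

d2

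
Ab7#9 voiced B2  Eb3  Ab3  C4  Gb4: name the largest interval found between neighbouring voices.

diminished fifth

Adjacent intervals: B2→Eb3 = diminished fourth; Eb3→Ab3 = perfect fourth; Ab3→C4 = major third; C4→Gb4 = diminished fifth.
The largest is C4 to Gb4, a diminished fifth (6 semitones).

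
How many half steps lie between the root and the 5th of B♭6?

7

The chord tones of B♭ major sixth are B♭–D–F–G.
B♭ to F is a perfect fifth: 7 semitones.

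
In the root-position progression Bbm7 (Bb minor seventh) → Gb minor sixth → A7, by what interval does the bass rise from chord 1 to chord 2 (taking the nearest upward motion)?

The roots are Bb and Gb.
Bb up to Gb is 8 semitones, a half step narrower than a major sixth, so the interval is minor.

minor sixth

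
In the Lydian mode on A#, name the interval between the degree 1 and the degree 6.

A# lydian: A# B# C## D## E# F## G##.
So we need the interval from A# up to F##.
A# up to F## spans 6 letter names and 9 semitones — a major sixth.

major sixth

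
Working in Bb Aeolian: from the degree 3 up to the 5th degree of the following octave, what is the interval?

Spelling Bb Aeolian: Bb C Db Eb F Gb Ab.
That puts Db below F.
From Db to F is 16 semitones, exactly the major tenth.

major tenth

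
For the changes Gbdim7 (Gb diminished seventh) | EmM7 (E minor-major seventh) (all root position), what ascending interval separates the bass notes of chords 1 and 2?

augmented 6th

The roots are Gb and E.
6 letter names make it a sixth; at 10 semitones (a half step wider than major) the quality is augmented.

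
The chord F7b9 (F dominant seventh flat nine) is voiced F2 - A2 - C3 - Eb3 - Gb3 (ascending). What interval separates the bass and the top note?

The outer voices are F2 and Gb3.
9 letter names make it a ninth; at 13 semitones (a half step narrower than major) the quality is minor.

minor ninth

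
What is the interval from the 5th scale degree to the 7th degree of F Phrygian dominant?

minor third

F phrygian dominant: F G♭ A B♭ C D♭ E♭.
5th scale degree = C; 7th scale degree = E♭.
C up to E♭ is 3 semitones, a half step narrower than a major third, so the interval is minor.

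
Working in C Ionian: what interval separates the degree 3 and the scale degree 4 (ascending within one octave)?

The scale runs C D E F G A B.
That puts E below F.
E up to F is 1 semitone, a half step narrower than a major second, so the interval is minor.

minor second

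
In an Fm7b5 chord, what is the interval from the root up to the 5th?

F half-diminished seventh: F–Ab–Cb–Eb.
Root = F; 5th = Cb.
F up to Cb is 6 semitones, a half step narrower than a perfect fifth, so the interval is diminished.

diminished 5th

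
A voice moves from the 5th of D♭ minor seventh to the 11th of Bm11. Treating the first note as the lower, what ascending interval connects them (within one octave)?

D♭ minor seventh has A♭ as its 5th, and Bm11 has E as its 11th.
A♭ up to E is 8 semitones, a half step wider than a perfect fifth, so the interval is augmented.

augmented fifth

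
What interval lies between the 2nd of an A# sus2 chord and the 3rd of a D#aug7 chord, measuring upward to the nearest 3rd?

perfect fifth

The 2nd of A# sus2 is B#; the 3rd of D#aug7 is F##.
Counting 5 letters and 7 half steps from B# gives a perfect fifth.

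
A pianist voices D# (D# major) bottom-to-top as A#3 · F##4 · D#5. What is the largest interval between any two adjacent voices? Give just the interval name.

Adjacent intervals: A#3→F##4 = major sixth; F##4→D#5 = minor sixth.
The largest is A#3 to F##4, a major sixth (9 semitones).

major 6th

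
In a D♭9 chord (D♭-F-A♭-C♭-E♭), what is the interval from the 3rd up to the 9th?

minor 7th

3rd = F; 9th = E♭.
7 letter names make it a seventh; at 10 semitones (a half step narrower than major) the quality is minor.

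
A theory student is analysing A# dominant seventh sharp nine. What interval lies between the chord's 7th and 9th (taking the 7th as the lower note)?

A3

The chord tones of A# dominant seventh sharp nine are A#, C##, E#, G#, B##.
So we need the interval from G# up to B##.
From G# to B##: 5 semitones over a third = augmented.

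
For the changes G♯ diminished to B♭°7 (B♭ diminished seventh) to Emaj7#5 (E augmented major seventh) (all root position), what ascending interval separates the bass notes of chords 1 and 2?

The roots are G♯ and B♭.
G♯ up to B♭ is 2 semitones, a whole step narrower than a major third, so the interval is diminished.

diminished third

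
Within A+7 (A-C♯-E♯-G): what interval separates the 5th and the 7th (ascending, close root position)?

The 5th is E♯ and the 7th is G.
From E♯ to G: 2 semitones over a third = diminished.

diminished 3rd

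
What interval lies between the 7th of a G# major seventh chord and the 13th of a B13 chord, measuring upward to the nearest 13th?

G# major seventh has F## as its 7th, and B13 has G# as its 13th.
2 letter names make it a second; at 1 semitone (a half step narrower than major) the quality is minor.

minor second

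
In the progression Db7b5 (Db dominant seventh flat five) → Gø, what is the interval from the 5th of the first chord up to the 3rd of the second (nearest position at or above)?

augmented second

Db7b5 (Db dominant seventh flat five) has Abb as its 5th, and Gø has Bb as its 3rd.
2 letter names make it a second; at 3 semitones (a half step wider than major) the quality is augmented.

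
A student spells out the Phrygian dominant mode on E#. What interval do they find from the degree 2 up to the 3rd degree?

Spelling the Phrygian dominant mode on E#: E# F# G## A# B# C# D#.
So we need the interval from F# up to G##.
2 letter names make it a second; at 3 semitones (a half step wider than major) the quality is augmented.

augmented second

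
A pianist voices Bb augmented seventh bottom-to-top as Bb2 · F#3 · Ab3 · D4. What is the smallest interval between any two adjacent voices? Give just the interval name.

Adjacent intervals: Bb2→F#3 = augmented fifth; F#3→Ab3 = diminished third; Ab3→D4 = augmented fourth.
The smallest is F#3 to Ab3, a diminished third (2 semitones).

diminished third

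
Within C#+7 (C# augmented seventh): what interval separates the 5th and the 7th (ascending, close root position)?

C#7#5 (C# augmented seventh): C#-E#-G##-B.
5th = G##; 7th = B.
From G## to B: 2 semitones over a third = diminished.

diminished third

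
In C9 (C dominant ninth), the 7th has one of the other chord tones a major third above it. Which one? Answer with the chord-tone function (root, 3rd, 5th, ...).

C9: C–E–G–Bb–D.
The 7th is Bb. A major third above Bb is D.
D is the chord's 9th.

9th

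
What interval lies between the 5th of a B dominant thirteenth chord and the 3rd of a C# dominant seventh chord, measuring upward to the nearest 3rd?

B dominant thirteenth has F# as its 5th, and C# dominant seventh has E# as its 3rd.
From F# to E# is 11 semitones, exactly the major seventh.

major 7th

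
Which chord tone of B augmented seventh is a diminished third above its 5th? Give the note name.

Spelling the chord: B, D♯, F𝄪, A.
The 5th is F𝄪. A diminished third above F𝄪 is A.
A is the chord's 7th.

A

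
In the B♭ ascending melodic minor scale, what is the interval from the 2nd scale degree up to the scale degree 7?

major sixth

The scale runs B♭ C D♭ E♭ F G A.
2nd scale degree = C; scale degree 7 = A.
C up to A spans 6 letter names and 9 semitones — a major sixth.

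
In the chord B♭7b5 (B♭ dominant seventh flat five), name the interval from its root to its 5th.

diminished fifth

The chord tones of B♭7b5 are B♭-D-F♭-A♭.
So we need the interval from B♭ up to F♭.
B♭ up to F♭ is 6 semitones, a half step narrower than a perfect fifth, so the interval is diminished.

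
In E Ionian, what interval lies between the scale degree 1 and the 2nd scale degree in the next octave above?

major ninth

Spelling E Ionian: E F# G# A B C# D#.
The scale degree 1 is E and the scale degree 2 (up an octave) is F#.
Counting 9 letters and 14 half steps from E gives a major ninth.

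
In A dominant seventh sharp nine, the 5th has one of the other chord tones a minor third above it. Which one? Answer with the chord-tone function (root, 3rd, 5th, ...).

7th

The chord tones of A7#9 are A-C#-E-G-B#.
The 5th is E. A minor third above E is G.
G is the chord's 7th.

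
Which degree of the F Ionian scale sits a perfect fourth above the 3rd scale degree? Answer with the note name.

The scale is F G A B♭ C D E.
The 3rd scale degree is A; a perfect fourth above that is D — scale degree 6.

D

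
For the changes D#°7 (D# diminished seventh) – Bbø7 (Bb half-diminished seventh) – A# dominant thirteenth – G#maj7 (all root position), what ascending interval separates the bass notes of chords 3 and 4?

m7

The roots are A# and G#.
From A# to G#: 10 semitones over a seventh = minor.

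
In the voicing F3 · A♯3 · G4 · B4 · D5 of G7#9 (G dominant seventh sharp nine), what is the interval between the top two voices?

Those voices are B4 and D5.
B up to D is 3 semitones, a half step narrower than a major third, so the interval is minor.

minor third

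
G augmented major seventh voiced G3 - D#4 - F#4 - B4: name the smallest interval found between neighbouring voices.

Adjacent intervals: G3→D#4 = augmented fifth; D#4→F#4 = minor third; F#4→B4 = perfect fourth.
The smallest is D#4 to F#4, a minor third (3 semitones).

minor third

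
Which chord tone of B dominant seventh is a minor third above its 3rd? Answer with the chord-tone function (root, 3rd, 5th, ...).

B dominant seventh is spelled B-D♯-F♯-A.
The 3rd is D♯. A minor third above D♯ is F♯.
F♯ is the chord's 5th.

5th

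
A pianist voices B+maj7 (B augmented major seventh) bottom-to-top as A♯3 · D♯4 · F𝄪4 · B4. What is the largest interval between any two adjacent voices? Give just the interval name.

Adjacent intervals: A♯3→D♯4 = perfect fourth; D♯4→F𝄪4 = major third; F𝄪4→B4 = diminished fourth.
The largest is A♯3 to D♯4, a perfect fourth (5 semitones).

P4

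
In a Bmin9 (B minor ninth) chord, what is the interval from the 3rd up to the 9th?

M7

Spelling the chord: B–D–F#–A–C#.
That puts D below C#.
D up to C# spans 7 letter names and 11 semitones — a major seventh.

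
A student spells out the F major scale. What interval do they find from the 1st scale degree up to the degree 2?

Spelling the F major scale: F G A Bb C D E.
That puts F below G.
Counting 2 letters and 2 half steps from F gives a major second.

major second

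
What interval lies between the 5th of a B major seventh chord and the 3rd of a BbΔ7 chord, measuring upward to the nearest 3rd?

The 5th of B major seventh is F#; the 3rd of BbΔ7 is D.
6 letter names make it a sixth; at 8 semitones (a half step narrower than major) the quality is minor.

minor 6th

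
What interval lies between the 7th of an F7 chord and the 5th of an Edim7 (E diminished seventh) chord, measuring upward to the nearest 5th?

F7 has Eb as its 7th, and Edim7 (E diminished seventh) has Bb as its 5th.
Counting 5 letters and 7 half steps from Eb gives a perfect fifth.

perfect fifth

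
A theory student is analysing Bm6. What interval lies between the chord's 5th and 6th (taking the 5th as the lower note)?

major second

Bm6: B, D, F#, G#.
5th = F#; 6th = G#.
From F# to G# is 2 semitones, exactly the major second.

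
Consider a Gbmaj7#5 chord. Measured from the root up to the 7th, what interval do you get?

Gb+maj7 (Gb augmented major seventh): Gb, Bb, D, F.
That puts Gb below F.
Gb up to F spans 7 letter names and 11 semitones — a major seventh.

major seventh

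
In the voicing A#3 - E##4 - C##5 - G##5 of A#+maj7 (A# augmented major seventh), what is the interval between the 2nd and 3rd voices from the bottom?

minor 6th

Those voices are E##4 and C##5.
6 letter names make it a sixth; at 8 semitones (a half step narrower than major) the quality is minor.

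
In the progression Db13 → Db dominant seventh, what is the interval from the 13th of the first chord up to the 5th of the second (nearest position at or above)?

Db13 has Bb as its 13th, and Db dominant seventh has Ab as its 5th.
7 letter names make it a seventh; at 10 semitones (a half step narrower than major) the quality is minor.

minor seventh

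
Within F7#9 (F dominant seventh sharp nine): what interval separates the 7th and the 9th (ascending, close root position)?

augmented third

F7#9 is spelled F–A–C–Eb–G#.
The 7th is Eb and the 9th is G#.
From Eb to G#: 5 semitones over a third = augmented.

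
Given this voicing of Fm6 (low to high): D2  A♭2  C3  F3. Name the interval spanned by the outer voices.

The outer voices are D2 and F3.
From D to F: 15 semitones over a tenth = minor.

minor 10th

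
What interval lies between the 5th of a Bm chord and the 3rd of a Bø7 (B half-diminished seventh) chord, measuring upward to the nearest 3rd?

m6

The 5th of Bm is F#; the 3rd of Bø7 (B half-diminished seventh) is D.
F# up to D is 8 semitones, a half step narrower than a major sixth, so the interval is minor.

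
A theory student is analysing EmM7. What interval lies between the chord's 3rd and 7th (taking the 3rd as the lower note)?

augmented fifth

The chord tones of Em(maj7) are E-G-B-D#.
The 3rd is G and the 7th is D#.
5 letter names make it a fifth; at 8 semitones (a half step wider than perfect) the quality is augmented.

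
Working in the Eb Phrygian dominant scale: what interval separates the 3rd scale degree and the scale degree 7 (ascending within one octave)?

diminished 5th

Spelling the Eb Phrygian dominant scale: Eb Fb G Ab Bb Cb Db.
3rd scale degree = G; degree 7 = Db.
From G to Db: 6 semitones over a fifth = diminished.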